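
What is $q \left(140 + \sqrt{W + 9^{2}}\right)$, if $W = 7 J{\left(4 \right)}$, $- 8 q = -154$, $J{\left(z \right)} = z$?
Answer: $2695 + \frac{77 \sqrt{109}}{4} \approx 2896.0$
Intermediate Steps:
$q = \frac{77}{4}$ ($q = \left(- \frac{1}{8}\right) \left(-154\right) = \frac{77}{4} \approx 19.25$)
$W = 28$ ($W = 7 \cdot 4 = 28$)
$q \left(140 + \sqrt{W + 9^{2}}\right) = \frac{77 \left(140 + \sqrt{28 + 9^{2}}\right)}{4} = \frac{77 \left(140 + \sqrt{28 + 81}\right)}{4} = \frac{77 \left(140 + \sqrt{109}\right)}{4} = 2695 + \frac{77 \sqrt{109}}{4}$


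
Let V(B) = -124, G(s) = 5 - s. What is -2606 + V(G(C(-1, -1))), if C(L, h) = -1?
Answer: -2730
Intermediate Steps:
-2606 + V(G(C(-1, -1))) = -2606 - 124 = -2730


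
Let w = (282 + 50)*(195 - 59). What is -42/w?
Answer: -21/22576 ≈ -0.00093019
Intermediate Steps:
w = 45152 (w = 332*136 = 45152)
-42/w = -42/45152 = -42*1/45152 = -21/22576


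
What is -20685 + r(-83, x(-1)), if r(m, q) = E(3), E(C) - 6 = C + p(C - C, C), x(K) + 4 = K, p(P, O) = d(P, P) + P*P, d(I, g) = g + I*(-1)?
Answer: -20676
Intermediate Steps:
d(I, g) = g - I
p(P, O) = P² (p(P, O) = (P - P) + P*P = 0 + P² = P²)
x(K) = -4 + K
E(C) = 6 + C (E(C) = 6 + (C + (C - C)²) = 6 + (C + 0²) = 6 + (C + 0) = 6 + C)
r(m, q) = 9 (r(m, q) = 6 + 3 = 9)
-20685 + r(-83, x(-1)) = -20685 + 9 = -20676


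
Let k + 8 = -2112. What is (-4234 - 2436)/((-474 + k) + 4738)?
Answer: -3335/1072 ≈ -3.1110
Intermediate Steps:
k = -2120 (k = -8 - 2112 = -2120)
(-4234 - 2436)/((-474 + k) + 4738) = (-4234 - 2436)/((-474 - 2120) + 4738) = -6670/(-2594 + 4738) = -6670/2144 = -6670*1/2144 = -3335/1072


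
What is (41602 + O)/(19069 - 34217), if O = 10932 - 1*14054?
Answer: -9620/3787 ≈ -2.5403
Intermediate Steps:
O = -3122 (O = 10932 - 14054 = -3122)
(41602 + O)/(19069 - 34217) = (41602 - 3122)/(19069 - 34217) = 38480/(-15148) = 38480*(-1/15148) = -9620/3787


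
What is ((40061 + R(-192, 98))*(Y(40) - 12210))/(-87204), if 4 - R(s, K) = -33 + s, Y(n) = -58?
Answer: 41189810/7267 ≈ 5668.1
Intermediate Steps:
R(s, K) = 37 - s (R(s, K) = 4 - (-33 + s) = 4 + (33 - s) = 37 - s)
((40061 + R(-192, 98))*(Y(40) - 12210))/(-87204) = ((40061 + (37 - 1*(-192)))*(-58 - 12210))/(-87204) = ((40061 + (37 + 192))*(-12268))*(-1/87204) = ((40061 + 229)*(-12268))*(-1/87204) = (40290*(-12268))*(-1/87204) = -494277720*(-1/87204) = 41189810/7267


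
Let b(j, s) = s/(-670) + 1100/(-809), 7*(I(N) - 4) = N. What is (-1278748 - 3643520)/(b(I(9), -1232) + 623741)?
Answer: -444669487340/56347765653 ≈ -7.8915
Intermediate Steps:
I(N) = 4 + N/7
b(j, s) = -1100/809 - s/670 (b(j, s) = s*(-1/670) + 1100*(-1/809) = -s/670 - 1100/809 = -1100/809 - s/670)
(-1278748 - 3643520)/(b(I(9), -1232) + 623741) = (-1278748 - 3643520)/((-1100/809 - 1/670*(-1232)) + 623741) = -4922268/((-1100/809 + 616/335) + 623741) = -4922268/(129844/271015 + 623741) = -4922268/169043296959/271015 = -4922268*271015/169043296959 = -444669487340/56347765653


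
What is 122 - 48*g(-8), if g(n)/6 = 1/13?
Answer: 1298/13 ≈ 99.846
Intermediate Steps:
g(n) = 6/13
122 - 48*g(-8) = 122 - 48*6/13 = 122 - 288/13 = 1298/13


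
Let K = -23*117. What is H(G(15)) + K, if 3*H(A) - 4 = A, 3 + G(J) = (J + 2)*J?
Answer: -7817/3 ≈ -2605.7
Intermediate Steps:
G(J) = -3 + J*(2 + J) (G(J) = -3 + (J + 2)*J = -3 + (2 + J)*J = -3 + J*(2 + J))
H(A) = 4/3 + A/3
K = -2691
H(G(15)) + K = (4/3 + (-3 + 15² + 2*15)/3) - 2691 = (4/3 + (-3 + 225 + 30)/3) - 2691 = (4/3 + (⅓)*252) - 2691 = (4/3 + 84) - 2691 = 256/3 - 2691 = -7817/3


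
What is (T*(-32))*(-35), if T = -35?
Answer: -39200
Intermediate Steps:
(T*(-32))*(-35) = -35*(-32)*(-35) = 1120*(-35) = -39200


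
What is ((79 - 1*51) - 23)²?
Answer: 25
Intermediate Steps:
((79 - 1*51) - 23)² = ((79 - 51) - 23)² = (28 - 23)² = 5² = 25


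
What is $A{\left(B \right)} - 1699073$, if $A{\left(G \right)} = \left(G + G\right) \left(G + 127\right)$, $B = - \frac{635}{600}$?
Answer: $- \frac{12235244951}{7200} \approx -1.6993 \cdot 10^{6}$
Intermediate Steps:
$B = - \frac{127}{120}$ ($B = \left(-635\right) \frac{1}{600} = - \frac{127}{120} \approx -1.0583$)
$A{\left(G \right)} = 2 G \left(127 + G\right)$
$A{\left(B \right)} - 1699073 = 2 \left(- \frac{127}{120}\right) \left(127 - \frac{127}{120}\right) - 1699073 = 2 \left(- \frac{127}{120}\right) \frac{15113}{120} - 1699073 = - \frac{1919351}{7200} - 1699073 = - \frac{12235244951}{7200}$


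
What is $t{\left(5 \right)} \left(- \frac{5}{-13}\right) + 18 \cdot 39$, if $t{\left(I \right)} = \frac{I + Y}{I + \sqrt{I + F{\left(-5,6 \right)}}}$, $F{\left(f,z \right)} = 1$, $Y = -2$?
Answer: $\frac{173469}{247} - \frac{15 \sqrt{6}}{247} \approx 702.16$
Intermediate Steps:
$t{\left(I \right)} = \frac{-2 + I}{I + \sqrt{1 + I}}$ ($t{\left(I \right)} = \frac{I - 2}{I + \sqrt{I + 1}} = \frac{-2 + I}{I + \sqrt{1 + I}}$)
$t{\left(5 \right)} \left(- \frac{5}{-13}\right) + 18 \cdot 39 = \frac{-2 + 5}{5 + \sqrt{1 + 5}} \left(- \frac{5}{-13}\right) + 18 \cdot 39 = \frac{1}{5 + \sqrt{6}} \cdot 3 \left(\left(-5\right) \left(- \frac{1}{13}\right)\right) + 702 = \frac{3}{5 + \sqrt{6}} \cdot \frac{5}{13} + 702 = \frac{15}{13 \left(5 + \sqrt{6}\right)} + 702 = 702 + \frac{15}{13 \left(5 + \sqrt{6}\right)}$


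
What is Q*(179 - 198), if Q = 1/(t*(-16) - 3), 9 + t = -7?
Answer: -19/253 ≈ -0.075099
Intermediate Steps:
t = -16 (t = -9 - 7 = -16)
Q = 1/253 (Q = 1/(-16*(-16) - 3) = 1/(256 - 3) = 1/253 ≈ 0.0039526)
Q*(179 - 198) = (179 - 198)/253 = (1/253)*(-19) = -19/253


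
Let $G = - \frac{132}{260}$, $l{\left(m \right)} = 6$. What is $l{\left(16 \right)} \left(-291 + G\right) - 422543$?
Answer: $- \frac{27578983}{65} \approx -4.2429 \cdot 10^{5}$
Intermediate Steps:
$G = - \frac{33}{65}$ ($G = \left(-132\right) \frac{1}{260} = - \frac{33}{65} \approx -0.50769$)
$l{\left(16 \right)} \left(-291 + G\right) - 422543 = 6 \left(-291 - \frac{33}{65}\right) - 422543 = 6 \left(- \frac{18948}{65}\right) - 422543 = - \frac{113688}{65} - 422543 = - \frac{27578983}{65}$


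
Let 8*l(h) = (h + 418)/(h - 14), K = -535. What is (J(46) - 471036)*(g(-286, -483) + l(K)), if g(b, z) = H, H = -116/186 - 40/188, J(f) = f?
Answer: 406771690975/1066524 ≈ 3.8140e+5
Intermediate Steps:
l(h) = (418 + h)/(8*(-14 + h)) (l(h) = ((h + 418)/(h - 14))/8 = ((418 + h)/(-14 + h))/8 = (418 + h)/(8*(-14 + h)))
H = -3656/4371 (H = -116*1/186 - 40*1/188 = -58/93 - 10/47 = -3656/4371 ≈ -0.83642)
g(b, z) = -3656/4371
(J(46) - 471036)*(g(-286, -483) + l(K)) = (46 - 471036)*(-3656/4371 + (418 - 535)/(8*(-14 - 535))) = -470990*(-3656/4371 + (⅛)*(-117)/(-549)) = -470990*(-3656/4371 + (⅛)*(-1/549)*(-117)) = -470990*(-3656/4371 + 13/488) = -470990*(-1727305/2133048) = 406771690975/1066524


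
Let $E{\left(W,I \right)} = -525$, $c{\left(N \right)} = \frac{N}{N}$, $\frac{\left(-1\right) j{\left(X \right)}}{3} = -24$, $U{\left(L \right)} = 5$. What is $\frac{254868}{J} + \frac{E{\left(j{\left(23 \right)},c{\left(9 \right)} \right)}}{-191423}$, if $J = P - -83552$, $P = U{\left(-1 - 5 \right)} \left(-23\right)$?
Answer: $\frac{48831401589}{15971760851} \approx 3.0574$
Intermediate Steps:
$j{\left(X \right)} = 72$ ($j{\left(X \right)} = \left(-3\right) \left(-24\right) = 72$)
$c{\left(N \right)} = 1$
$P = -115$ ($P = 5 \left(-23\right) = -115$)
$J = 83437$ ($J = -115 - -83552 = -115 + 83552 = 83437$)
$\frac{254868}{J} + \frac{E{\left(j{\left(23 \right)},c{\left(9 \right)} \right)}}{-191423} = \frac{254868}{83437} - \frac{525}{-191423} = 254868 \cdot \frac{1}{83437} - - \frac{525}{191423} = \frac{254868}{83437} + \frac{525}{191423} = \frac{48831401589}{15971760851}$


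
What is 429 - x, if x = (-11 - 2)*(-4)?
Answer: 377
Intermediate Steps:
x = 52 (x = -13*(-4) = 52)
429 - x = 429 - 1*52 = 429 - 52 = 377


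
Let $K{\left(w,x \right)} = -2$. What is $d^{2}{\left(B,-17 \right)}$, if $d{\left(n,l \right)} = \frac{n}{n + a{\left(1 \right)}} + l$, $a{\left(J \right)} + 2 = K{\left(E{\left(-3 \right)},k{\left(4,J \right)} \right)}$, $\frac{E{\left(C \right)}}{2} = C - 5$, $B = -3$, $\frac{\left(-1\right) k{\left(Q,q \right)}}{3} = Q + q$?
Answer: $\frac{13456}{49} \approx 274.61$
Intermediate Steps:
$k{\left(Q,q \right)} = - 3 Q - 3 q$ ($k{\left(Q,q \right)} = - 3 \left(Q + q\right) = - 3 Q - 3 q$)
$E{\left(C \right)} = -10 + 2 C$ ($E{\left(C \right)} = 2 \left(C - 5\right) = 2 \left(-5 + C\right) = -10 + 2 C$)
$a{\left(J \right)} = -4$ ($a{\left(J \right)} = -2 - 2 = -4$)
$d{\left(n,l \right)} = l + \frac{n}{-4 + n}$ ($d{\left(n,l \right)} = \frac{n}{n - 4} + l = \frac{n}{-4 + n} + l = l + \frac{n}{-4 + n}$)
$d^{2}{\left(B,-17 \right)} = \left(\frac{-3 - -68 - -51}{-4 - 3}\right)^{2} = \left(\frac{-3 + 68 + 51}{-7}\right)^{2} = \left(\left(- \frac{1}{7}\right) 116\right)^{2} = \left(- \frac{116}{7}\right)^{2} = \frac{13456}{49}$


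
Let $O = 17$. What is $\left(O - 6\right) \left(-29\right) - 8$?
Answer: $-327$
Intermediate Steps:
$\left(O - 6\right) \left(-29\right) - 8 = \left(17 - 6\right) \left(-29\right) - 8 = 11 \left(-29\right) - 8 = -319 - 8 = -327$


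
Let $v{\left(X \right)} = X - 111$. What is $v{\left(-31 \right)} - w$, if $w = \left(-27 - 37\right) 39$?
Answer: $2354$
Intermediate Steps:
$w = -2496$ ($w = \left(-64\right) 39 = -2496$)
$v{\left(X \right)} = -111 + X$ ($v{\left(X \right)} = X - 111 = -111 + X$)
$v{\left(-31 \right)} - w = \left(-111 - 31\right) - -2496 = -142 + 2496 = 2354$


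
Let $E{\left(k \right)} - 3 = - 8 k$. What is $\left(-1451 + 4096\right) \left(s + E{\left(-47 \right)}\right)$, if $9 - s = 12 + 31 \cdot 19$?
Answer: $-563385$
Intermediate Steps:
$E{\left(k \right)} = 3 - 8 k$
$s = -592$ ($s = 9 - \left(12 + 31 \cdot 19\right) = 9 - \left(12 + 589\right) = 9 - 601 = -592$)
$\left(-1451 + 4096\right) \left(s + E{\left(-47 \right)}\right) = \left(-1451 + 4096\right) \left(-592 + \left(3 - -376\right)\right) = 2645 \left(-592 + \left(3 + 376\right)\right) = 2645 \left(-592 + 379\right) = 2645 \left(-213\right) = -563385$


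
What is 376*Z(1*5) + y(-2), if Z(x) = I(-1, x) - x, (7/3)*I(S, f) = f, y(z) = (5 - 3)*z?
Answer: -7548/7 ≈ -1078.3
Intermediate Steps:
y(z) = 2*z
I(S, f) = 3*f/7
Z(x) = -4*x/7 (Z(x) = 3*x/7 - x = -4*x/7)
376*Z(1*5) + y(-2) = 376*(-4*5/7) + 2*(-2) = 376*(-4/7*5) - 4 = 376*(-20/7) - 4 = -7520/7 - 4 = -7548/7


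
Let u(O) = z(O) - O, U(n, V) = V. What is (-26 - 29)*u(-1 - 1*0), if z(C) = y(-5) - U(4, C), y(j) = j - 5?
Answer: 440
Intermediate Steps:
y(j) = -5 + j
z(C) = -10 - C (z(C) = (-5 - 5) - C = -10 - C)
u(O) = -10 - 2*O (u(O) = (-10 - O) - O = -10 - 2*O)
(-26 - 29)*u(-1 - 1*0) = (-26 - 29)*(-10 - 2*(-1 - 1*0)) = -55*(-10 - 2*(-1 + 0)) = -55*(-10 - 2*(-1)) = -55*(-10 + 2) = -55*(-8) = 440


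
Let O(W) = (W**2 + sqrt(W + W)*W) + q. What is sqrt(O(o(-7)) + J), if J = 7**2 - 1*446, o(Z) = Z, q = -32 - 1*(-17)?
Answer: sqrt(-363 - 7*I*sqrt(14)) ≈ 0.6869 - 19.065*I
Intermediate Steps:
q = -15 (q = -32 + 17 = -15)
O(W) = -15 + W**2 + sqrt(2)*W**(3/2) (O(W) = (W**2 + sqrt(W + W)*W) - 15 = (W**2 + sqrt(2*W)*W) - 15 = (W**2 + (sqrt(2)*sqrt(W))*W) - 15 = (W**2 + sqrt(2)*W**(3/2)) - 15 = -15 + W**2 + sqrt(2)*W**(3/2))
J = -397 (J = 49 - 446 = -397)
sqrt(O(o(-7)) + J) = sqrt((-15 + (-7)**2 + sqrt(2)*(-7)**(3/2)) - 397) = sqrt((-15 + 49 + sqrt(2)*(-7*I*sqrt(7))) - 397) = sqrt((-15 + 49 - 7*I*sqrt(14)) - 397) = sqrt((34 - 7*I*sqrt(14)) - 397) = sqrt(-363 - 7*I*sqrt(14))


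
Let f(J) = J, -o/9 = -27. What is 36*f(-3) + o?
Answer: 135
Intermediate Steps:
o = 243 (o = -9*(-27) = 243)
36*f(-3) + o = 36*(-3) + 243 = -108 + 243 = 135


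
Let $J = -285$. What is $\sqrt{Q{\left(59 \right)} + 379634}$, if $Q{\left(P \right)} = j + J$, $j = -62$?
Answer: $3 \sqrt{42143} \approx 615.86$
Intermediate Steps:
$Q{\left(P \right)} = -347$ ($Q{\left(P \right)} = -62 - 285 = -347$)
$\sqrt{Q{\left(59 \right)} + 379634} = \sqrt{-347 + 379634} = \sqrt{379287} = 3 \sqrt{42143}$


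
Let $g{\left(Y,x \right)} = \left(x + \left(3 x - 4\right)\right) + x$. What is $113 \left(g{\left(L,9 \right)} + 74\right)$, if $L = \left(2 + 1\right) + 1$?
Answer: $12995$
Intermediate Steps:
$L = 4$ ($L = 3 + 1 = 4$)
$g{\left(Y,x \right)} = -4 + 5 x$ ($g{\left(Y,x \right)} = \left(x + \left(-4 + 3 x\right)\right) + x = \left(-4 + 4 x\right) + x = -4 + 5 x$)
$113 \left(g{\left(L,9 \right)} + 74\right) = 113 \left(\left(-4 + 5 \cdot 9\right) + 74\right) = 113 \left(\left(-4 + 45\right) + 74\right) = 113 \left(41 + 74\right) = 113 \cdot 115 = 12995$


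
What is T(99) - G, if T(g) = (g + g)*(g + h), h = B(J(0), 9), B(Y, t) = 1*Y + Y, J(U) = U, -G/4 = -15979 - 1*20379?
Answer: -125830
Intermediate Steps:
G = 145432 (G = -4*(-15979 - 1*20379) = -4*(-15979 - 20379) = -4*(-36358) = 145432)
B(Y, t) = 2*Y (B(Y, t) = Y + Y = 2*Y)
h = 0 (h = 2*0 = 0)
T(g) = 2*g² (T(g) = (g + g)*(g + 0) = (2*g)*g = 2*g²)
T(99) - G = 2*99² - 1*145432 = 2*9801 - 145432 = 19602 - 145432 = -125830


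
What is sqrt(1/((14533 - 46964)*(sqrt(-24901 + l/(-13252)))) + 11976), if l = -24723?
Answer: sqrt(1371398976070806471236131346376 + 21402081445598*I*sqrt(1093168508977))/10701040722799 ≈ 109.43 + 8.9282e-10*I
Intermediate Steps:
sqrt(1/((14533 - 46964)*(sqrt(-24901 + l/(-13252)))) + 11976) = sqrt(1/((14533 - 46964)*(sqrt(-24901 - 24723/(-13252)))) + 11976) = sqrt(1/((-32431)*(sqrt(-24901 - 24723*(-1/13252)))) + 11976) = sqrt(-1/(32431*sqrt(-24901 + 24723/13252)) + 11976) = sqrt(-(-2*I*sqrt(1093168508977)/329963329)/32431 + 11976) = sqrt(-(-2)*I*sqrt(1093168508977)/10701040722799 + 11976) = sqrt(2*I*sqrt(1093168508977)/10701040722799 + 11976) = sqrt(11976 + 2*I*sqrt(1093168508977)/10701040722799)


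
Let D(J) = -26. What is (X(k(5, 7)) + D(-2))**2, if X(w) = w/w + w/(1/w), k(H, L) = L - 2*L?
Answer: 576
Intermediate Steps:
k(H, L) = -L
X(w) = 1 + w**2 (X(w) = 1 + w*w = 1 + w**2)
(X(k(5, 7)) + D(-2))**2 = ((1 + (-1*7)**2) - 26)**2 = ((1 + (-7)**2) - 26)**2 = ((1 + 49) - 26)**2 = (50 - 26)**2 = 24**2 = 576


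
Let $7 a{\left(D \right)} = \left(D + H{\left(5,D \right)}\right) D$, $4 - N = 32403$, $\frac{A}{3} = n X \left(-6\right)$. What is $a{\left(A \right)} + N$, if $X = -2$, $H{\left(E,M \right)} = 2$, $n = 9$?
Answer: $- \frac{121169}{7} \approx -17310.0$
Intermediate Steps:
$A = 324$ ($A = 3 \cdot 9 \left(-2\right) \left(-6\right) = 3 \left(\left(-18\right) \left(-6\right)\right) = 3 \cdot 108 = 324$)
$N = -32399$ ($N = 4 - 32403 = -32399$)
$a{\left(D \right)} = \frac{D \left(2 + D\right)}{7}$ ($a{\left(D \right)} = \frac{\left(D + 2\right) D}{7} = \frac{\left(2 + D\right) D}{7} = \frac{D \left(2 + D\right)}{7}$)
$a{\left(A \right)} + N = \frac{1}{7} \cdot 324 \left(2 + 324\right) - 32399 = \frac{1}{7} \cdot 324 \cdot 326 - 32399 = \frac{105624}{7} - 32399 = - \frac{121169}{7}$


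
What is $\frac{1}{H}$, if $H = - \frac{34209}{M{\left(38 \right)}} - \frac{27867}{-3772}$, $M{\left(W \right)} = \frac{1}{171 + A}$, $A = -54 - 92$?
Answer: $- \frac{3772}{3225880833} \approx -1.1693 \cdot 10^{-6}$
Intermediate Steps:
$A = -146$ ($A = -54 - 92 = -146$)
$M{\left(W \right)} = \frac{1}{25}$ ($M{\left(W \right)} = \frac{1}{171 - 146} = \frac{1}{25}$)
$H = - \frac{3225880833}{3772}$ ($H = - 34209 \frac{1}{\frac{1}{25}} - \frac{27867}{-3772} = \left(-34209\right) 25 - - \frac{27867}{3772} = -855225 + \frac{27867}{3772} = - \frac{3225880833}{3772} \approx -8.5522 \cdot 10^{5}$)
$\frac{1}{H} = \frac{1}{- \frac{3225880833}{3772}} = - \frac{3772}{3225880833}$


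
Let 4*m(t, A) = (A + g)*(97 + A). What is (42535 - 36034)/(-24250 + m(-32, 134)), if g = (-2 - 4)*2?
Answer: -13002/34409 ≈ -0.37787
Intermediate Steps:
g = -12 (g = -6*2 = -12)
m(t, A) = (-12 + A)*(97 + A)/4 (m(t, A) = ((A - 12)*(97 + A))/4 = ((-12 + A)*(97 + A))/4 = (-12 + A)*(97 + A)/4)
(42535 - 36034)/(-24250 + m(-32, 134)) = (42535 - 36034)/(-24250 + (-291 + (¼)*134² + (85/4)*134)) = 6501/(-24250 + (-291 + (¼)*17956 + 5695/2)) = 6501/(-24250 + (-291 + 4489 + 5695/2)) = 6501/(-24250 + 14091/2) = 6501/(-34409/2) = 6501*(-2/34409) = -13002/34409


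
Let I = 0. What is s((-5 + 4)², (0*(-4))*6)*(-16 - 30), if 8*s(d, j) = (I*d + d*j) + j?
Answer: 0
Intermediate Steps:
s(d, j) = j/8 + d*j/8 (s(d, j) = ((0*d + d*j) + j)/8 = ((0 + d*j) + j)/8 = (d*j + j)/8 = (j + d*j)/8 = j/8 + d*j/8)
s((-5 + 4)², (0*(-4))*6)*(-16 - 30) = (((0*(-4))*6)*(1 + (-5 + 4)²)/8)*(-16 - 30) = ((0*6)*(1 + (-1)²)/8)*(-46) = ((⅛)*0*(1 + 1))*(-46) = ((⅛)*0*2)*(-46) = 0*(-46) = 0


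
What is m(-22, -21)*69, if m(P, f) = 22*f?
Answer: -31878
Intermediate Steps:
m(-22, -21)*69 = (22*(-21))*69 = -462*69 = -31878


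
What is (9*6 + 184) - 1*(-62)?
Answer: 300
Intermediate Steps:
(9*6 + 184) - 1*(-62) = (54 + 184) + 62 = 238 + 62 = 300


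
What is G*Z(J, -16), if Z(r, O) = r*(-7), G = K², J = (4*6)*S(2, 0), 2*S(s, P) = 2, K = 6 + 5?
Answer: -20328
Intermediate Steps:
K = 11
S(s, P) = 1 (S(s, P) = (½)*2 = 1)
J = 24 (J = (4*6)*1 = 24*1 = 24)
G = 121 (G = 11² = 121)
Z(r, O) = -7*r
G*Z(J, -16) = 121*(-7*24) = 121*(-168) = -20328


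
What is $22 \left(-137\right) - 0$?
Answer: $-3014$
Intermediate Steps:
$22 \left(-137\right) - 0 = -3014 + 0 = -3014$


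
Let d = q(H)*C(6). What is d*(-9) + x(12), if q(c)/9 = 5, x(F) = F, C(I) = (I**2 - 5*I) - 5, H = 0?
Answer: -393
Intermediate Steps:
C(I) = -5 + I**2 - 5*I
q(c) = 45 (q(c) = 9*5 = 45)
d = 45 (d = 45*(-5 + 6**2 - 5*6) = 45*(-5 + 36 - 30) = 45*1 = 45)
d*(-9) + x(12) = 45*(-9) + 12 = -405 + 12 = -393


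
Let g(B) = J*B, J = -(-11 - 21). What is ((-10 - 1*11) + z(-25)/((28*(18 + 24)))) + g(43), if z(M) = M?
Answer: 1593455/1176 ≈ 1355.0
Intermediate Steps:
J = 32 (J = -1*(-32) = 32)
g(B) = 32*B
((-10 - 1*11) + z(-25)/((28*(18 + 24)))) + g(43) = ((-10 - 1*11) - 25*1/(28*(18 + 24))) + 32*43 = ((-10 - 11) - 25/(28*42)) + 1376 = (-21 - 25/1176) + 1376 = -24721/1176 + 1376 = 1593455/1176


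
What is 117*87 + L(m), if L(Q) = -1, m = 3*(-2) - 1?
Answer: 10178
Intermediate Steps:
m = -7 (m = -6 - 1 = -7)
117*87 + L(m) = 117*87 - 1 = 10179 - 1 = 10178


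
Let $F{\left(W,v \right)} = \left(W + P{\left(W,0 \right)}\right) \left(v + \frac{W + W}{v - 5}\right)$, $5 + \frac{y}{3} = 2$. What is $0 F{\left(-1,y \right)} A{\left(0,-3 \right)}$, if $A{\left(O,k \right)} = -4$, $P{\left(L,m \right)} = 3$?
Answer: $0$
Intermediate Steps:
$y = -9$ ($y = -15 + 3 \cdot 2 = -15 + 6 = -9$)
$F{\left(W,v \right)} = \left(3 + W\right) \left(v + \frac{2 W}{-5 + v}\right)$ ($F{\left(W,v \right)} = \left(W + 3\right) \left(v + \frac{W + W}{v - 5}\right) = \left(3 + W\right) \left(v + \frac{2 W}{-5 + v}\right)$)
$0 F{\left(-1,y \right)} A{\left(0,-3 \right)} = 0 \frac{\left(-15\right) \left(-9\right) + 2 \left(-1\right)^{2} + 3 \left(-9\right)^{2} + 6 \left(-1\right) - \left(-9\right)^{2} - \left(-5\right) \left(-9\right)}{-5 - 9} \left(-4\right) = 0 \frac{135 + 2 \cdot 1 + 3 \cdot 81 - 6 - 81 - 45}{-14} \left(-4\right) = 0 \left(- \frac{135 + 2 + 243 - 6 - 81 - 45}{14}\right) \left(-4\right) = 0 \left(\left(- \frac{1}{14}\right) 248\right) \left(-4\right) = 0 \left(- \frac{124}{7}\right) \left(-4\right) = 0 \left(-4\right) = 0$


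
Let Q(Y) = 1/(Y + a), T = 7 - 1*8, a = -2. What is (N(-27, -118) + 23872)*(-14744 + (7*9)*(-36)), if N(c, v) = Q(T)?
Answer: -1218314380/3 ≈ -4.0610e+8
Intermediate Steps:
T = -1 (T = 7 - 8 = -1)
Q(Y) = 1/(-2 + Y) (Q(Y) = 1/(Y - 2) = 1/(-2 + Y))
N(c, v) = -1/3 (N(c, v) = 1/(-2 - 1) = 1/(-3) = -1/3)
(N(-27, -118) + 23872)*(-14744 + (7*9)*(-36)) = (-1/3 + 23872)*(-14744 + (7*9)*(-36)) = 71615*(-14744 + 63*(-36))/3 = 71615*(-14744 - 2268)/3 = (71615/3)*(-17012) = -1218314380/3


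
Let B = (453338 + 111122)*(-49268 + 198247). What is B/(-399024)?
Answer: -21023171585/99756 ≈ -2.1075e+5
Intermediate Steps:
B = 84092686340 (B = 564460*148979 = 84092686340)
B/(-399024) = 84092686340/(-399024) = 84092686340*(-1/399024) = -21023171585/99756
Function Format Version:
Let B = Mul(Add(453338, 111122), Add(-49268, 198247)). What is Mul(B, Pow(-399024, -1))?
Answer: Rational(-21023171585, 99756) ≈ -2.1075e+5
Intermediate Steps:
B = 84092686340 (B = Mul(564460, 148979) = 84092686340)
Mul(B, Pow(-399024, -1)) = Mul(84092686340, Pow(-399024, -1)) = Mul(84092686340, Rational(-1, 399024)) = Rational(-21023171585, 99756)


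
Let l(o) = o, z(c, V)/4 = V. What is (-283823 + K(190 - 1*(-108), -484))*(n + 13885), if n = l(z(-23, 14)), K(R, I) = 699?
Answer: -3947031684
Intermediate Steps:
z(c, V) = 4*V
n = 56 (n = 4*14 = 56)
(-283823 + K(190 - 1*(-108), -484))*(n + 13885) = (-283823 + 699)*(56 + 13885) = -283124*13941 = -3947031684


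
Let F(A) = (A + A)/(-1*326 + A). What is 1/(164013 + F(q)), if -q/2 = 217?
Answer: 190/31162687 ≈ 6.0970e-6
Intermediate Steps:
q = -434 (q = -2*217 = -434)
F(A) = 2*A/(-326 + A) (F(A) = (2*A)/(-326 + A) = 2*A/(-326 + A))
1/(164013 + F(q)) = 1/(164013 + 2*(-434)/(-326 - 434)) = 1/(164013 + 2*(-434)/(-760)) = 1/(164013 + 2*(-434)*(-1/760)) = 1/(164013 + 217/190) = 1/(31162687/190) = 190/31162687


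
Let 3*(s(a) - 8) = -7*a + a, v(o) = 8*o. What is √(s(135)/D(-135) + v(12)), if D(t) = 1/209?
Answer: I*√54662 ≈ 233.8*I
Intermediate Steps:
D(t) = 1/209
s(a) = 8 - 2*a (s(a) = 8 + (-7*a + a)/3 = 8 + (-6*a)/3 = 8 - 2*a)
√(s(135)/D(-135) + v(12)) = √((8 - 2*135)/(1/209) + 8*12) = √((8 - 270)*209 + 96) = √(-262*209 + 96) = √(-54758 + 96) = √(-54662) = I*√54662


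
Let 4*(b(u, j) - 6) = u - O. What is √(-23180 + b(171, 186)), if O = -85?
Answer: I*√23110 ≈ 152.02*I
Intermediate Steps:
b(u, j) = 109/4 + u/4 (b(u, j) = 6 + (u - 1*(-85))/4 = 6 + (u + 85)/4 = 6 + (85 + u)/4 = 6 + (85/4 + u/4) = 109/4 + u/4)
√(-23180 + b(171, 186)) = √(-23180 + (109/4 + (¼)*171)) = √(-23180 + (109/4 + 171/4)) = √(-23180 + 70) = √(-23110) = I*√23110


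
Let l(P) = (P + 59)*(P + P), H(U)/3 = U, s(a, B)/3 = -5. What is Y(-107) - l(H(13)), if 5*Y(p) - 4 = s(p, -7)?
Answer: -38231/5 ≈ -7646.2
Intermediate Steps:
s(a, B) = -15 (s(a, B) = 3*(-5) = -15)
H(U) = 3*U
l(P) = 2*P*(59 + P) (l(P) = (59 + P)*(2*P) = 2*P*(59 + P))
Y(p) = -11/5 (Y(p) = 4/5 + (1/5)*(-15) = 4/5 - 3 = -11/5)
Y(-107) - l(H(13)) = -11/5 - 2*3*13*(59 + 3*13) = -11/5 - 2*39*(59 + 39) = -11/5 - 2*39*98 = -11/5 - 1*7644 = -11/5 - 7644 = -38231/5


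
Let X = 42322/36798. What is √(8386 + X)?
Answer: 5*√113569796193/18399 ≈ 91.581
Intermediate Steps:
X = 21161/18399 (X = 42322*(1/36798) = 21161/18399 ≈ 1.1501)
√(8386 + X) = √(8386 + 21161/18399) = √(154315175/18399) = 5*√113569796193/18399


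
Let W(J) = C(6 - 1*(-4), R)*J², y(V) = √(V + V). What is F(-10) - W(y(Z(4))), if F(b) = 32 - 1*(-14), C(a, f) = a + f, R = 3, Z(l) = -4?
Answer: 150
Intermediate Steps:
F(b) = 46 (F(b) = 32 + 14 = 46)
y(V) = √2*√V (y(V) = √(2*V) = √2*√V)
W(J) = 13*J² (W(J) = ((6 - 1*(-4)) + 3)*J² = ((6 + 4) + 3)*J² = (10 + 3)*J² = 13*J²)
F(-10) - W(y(Z(4))) = 46 - 13*(√2*√(-4))² = 46 - 13*(√2*(2*I))² = 46 - 13*(2*I*√2)² = 46 - 13*(-8) = 46 - 1*(-104) = 46 + 104 = 150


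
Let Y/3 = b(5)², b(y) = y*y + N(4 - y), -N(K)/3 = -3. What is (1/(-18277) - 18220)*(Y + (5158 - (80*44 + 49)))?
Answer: -1684016100637/18277 ≈ -9.2138e+7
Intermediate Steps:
N(K) = 9 (N(K) = -3*(-3) = 9)
b(y) = 9 + y² (b(y) = y*y + 9 = y² + 9 = 9 + y²)
Y = 3468 (Y = 3*(9 + 5²)² = 3*(9 + 25)² = 3*34² = 3*1156 = 3468)
(1/(-18277) - 18220)*(Y + (5158 - (80*44 + 49))) = (1/(-18277) - 18220)*(3468 + (5158 - (80*44 + 49))) = (-1/18277 - 18220)*(3468 + (5158 - (3520 + 49))) = -333006941*(3468 + (5158 - 1*3569))/18277 = -333006941*(3468 + (5158 - 3569))/18277 = -333006941*(3468 + 1589)/18277 = -333006941/18277*5057 = -1684016100637/18277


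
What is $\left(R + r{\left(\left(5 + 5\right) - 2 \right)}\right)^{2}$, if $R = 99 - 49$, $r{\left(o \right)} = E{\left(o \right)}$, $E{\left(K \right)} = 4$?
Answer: $2916$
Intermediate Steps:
$r{\left(o \right)} = 4$
$R = 50$
$\left(R + r{\left(\left(5 + 5\right) - 2 \right)}\right)^{2} = \left(50 + 4\right)^{2} = 54^{2} = 2916$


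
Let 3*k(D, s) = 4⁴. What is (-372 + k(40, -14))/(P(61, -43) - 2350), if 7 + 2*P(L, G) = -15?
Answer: 860/7083 ≈ 0.12142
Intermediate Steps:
k(D, s) = 256/3 (k(D, s) = (⅓)*4⁴ = (⅓)*256 = 256/3)
P(L, G) = -11 (P(L, G) = -7/2 + (½)*(-15) = -7/2 - 15/2 = -11)
(-372 + k(40, -14))/(P(61, -43) - 2350) = (-372 + 256/3)/(-11 - 2350) = -860/3/(-2361) = -860/3*(-1/2361) = 860/7083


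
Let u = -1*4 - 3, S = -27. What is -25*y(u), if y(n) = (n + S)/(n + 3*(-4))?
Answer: -850/19 ≈ -44.737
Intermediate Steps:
u = -7 (u = -4 - 3 = -7)
y(n) = (-27 + n)/(-12 + n) (y(n) = (n - 27)/(n + 3*(-4)) = (-27 + n)/(n - 12) = (-27 + n)/(-12 + n))
-25*y(u) = -25*(-27 - 7)/(-12 - 7) = -25*(-34)/(-19) = -(-25)*(-34)/19 = -25*34/19 = -850/19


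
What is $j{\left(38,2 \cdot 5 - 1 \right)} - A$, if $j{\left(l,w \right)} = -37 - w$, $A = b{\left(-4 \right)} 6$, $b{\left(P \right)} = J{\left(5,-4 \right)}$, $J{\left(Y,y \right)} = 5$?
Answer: $-76$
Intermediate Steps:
$b{\left(P \right)} = 5$
$A = 30$ ($A = 5 \cdot 6 = 30$)
$j{\left(38,2 \cdot 5 - 1 \right)} - A = \left(-37 - \left(2 \cdot 5 - 1\right)\right) - 30 = \left(-37 - \left(10 - 1\right)\right) - 30 = \left(-37 - 9\right) - 30 = -46 - 30 = -76$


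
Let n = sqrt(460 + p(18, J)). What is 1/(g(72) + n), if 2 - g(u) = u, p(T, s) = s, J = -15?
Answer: -14/891 - sqrt(445)/4455 ≈ -0.020448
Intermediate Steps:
g(u) = 2 - u
n = sqrt(445) (n = sqrt(460 - 15) = sqrt(445) ≈ 21.095)
1/(g(72) + n) = 1/((2 - 1*72) + sqrt(445)) = 1/((2 - 72) + sqrt(445)) = 1/(-70 + sqrt(445))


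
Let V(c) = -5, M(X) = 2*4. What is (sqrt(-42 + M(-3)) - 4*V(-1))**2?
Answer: (20 + I*sqrt(34))**2 ≈ 366.0 + 233.24*I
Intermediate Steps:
M(X) = 8
(sqrt(-42 + M(-3)) - 4*V(-1))**2 = (sqrt(-42 + 8) - 4*(-5))**2 = (sqrt(-34) + 20)**2 = (I*sqrt(34) + 20)**2 = (20 + I*sqrt(34))**2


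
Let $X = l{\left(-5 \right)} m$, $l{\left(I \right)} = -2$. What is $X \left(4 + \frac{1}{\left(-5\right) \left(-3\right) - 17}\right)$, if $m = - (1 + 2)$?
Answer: $21$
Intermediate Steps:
$m = -3$ ($m = \left(-1\right) 3 = -3$)
$X = 6$ ($X = \left(-2\right) \left(-3\right) = 6$)
$X \left(4 + \frac{1}{\left(-5\right) \left(-3\right) - 17}\right) = 6 \left(4 + \frac{1}{\left(-5\right) \left(-3\right) - 17}\right) = 6 \left(4 + \frac{1}{15 - 17}\right) = 6 \left(4 + \frac{1}{-2}\right) = 6 \left(4 - \frac{1}{2}\right) = 6 \cdot \frac{7}{2} = 21$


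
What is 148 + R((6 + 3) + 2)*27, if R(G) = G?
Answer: 445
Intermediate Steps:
148 + R((6 + 3) + 2)*27 = 148 + ((6 + 3) + 2)*27 = 148 + (9 + 2)*27 = 148 + 11*27 = 148 + 297 = 445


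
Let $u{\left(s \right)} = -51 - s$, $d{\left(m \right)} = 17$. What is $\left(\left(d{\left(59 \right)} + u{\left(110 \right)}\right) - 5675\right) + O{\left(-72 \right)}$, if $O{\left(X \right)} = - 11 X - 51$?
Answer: $-5078$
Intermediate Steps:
$O{\left(X \right)} = -51 - 11 X$
$\left(\left(d{\left(59 \right)} + u{\left(110 \right)}\right) - 5675\right) + O{\left(-72 \right)} = \left(\left(17 - 161\right) - 5675\right) - -741 = \left(\left(17 - 161\right) - 5675\right) + \left(-51 + 792\right) = \left(\left(17 - 161\right) - 5675\right) + 741 = \left(-144 - 5675\right) + 741 = -5819 + 741 = -5078$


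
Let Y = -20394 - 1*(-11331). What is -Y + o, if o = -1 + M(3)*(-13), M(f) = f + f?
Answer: 8984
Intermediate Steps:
M(f) = 2*f
o = -79 (o = -1 + (2*3)*(-13) = -1 + 6*(-13) = -1 - 78 = -79)
Y = -9063 (Y = -20394 + 11331 = -9063)
-Y + o = -1*(-9063) - 79 = 9063 - 79 = 8984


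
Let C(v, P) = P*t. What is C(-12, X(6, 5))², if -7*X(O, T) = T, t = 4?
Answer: 400/49 ≈ 8.1633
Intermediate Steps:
X(O, T) = -T/7
C(v, P) = 4*P (C(v, P) = P*4 = 4*P)
C(-12, X(6, 5))² = (4*(-⅐*5))² = (4*(-5/7))² = (-20/7)² = 400/49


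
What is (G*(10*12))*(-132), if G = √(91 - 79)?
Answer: -31680*√3 ≈ -54871.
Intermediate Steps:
G = 2*√3 (G = √12 = 2*√3 ≈ 3.4641)
(G*(10*12))*(-132) = ((2*√3)*(10*12))*(-132) = ((2*√3)*120)*(-132) = (240*√3)*(-132) = -31680*√3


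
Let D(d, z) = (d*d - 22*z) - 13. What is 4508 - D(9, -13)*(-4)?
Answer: 5924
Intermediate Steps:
D(d, z) = -13 + d**2 - 22*z (D(d, z) = (d**2 - 22*z) - 13 = -13 + d**2 - 22*z)
4508 - D(9, -13)*(-4) = 4508 - (-13 + 9**2 - 22*(-13))*(-4) = 4508 - (-13 + 81 + 286)*(-4) = 4508 - 354*(-4) = 4508 - 1*(-1416) = 4508 + 1416 = 5924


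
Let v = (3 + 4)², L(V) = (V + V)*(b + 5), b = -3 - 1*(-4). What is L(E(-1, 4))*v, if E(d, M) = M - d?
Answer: 2940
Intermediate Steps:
b = 1 (b = -3 + 4 = 1)
L(V) = 12*V (L(V) = (V + V)*(1 + 5) = (2*V)*6 = 12*V)
v = 49 (v = 7² = 49)
L(E(-1, 4))*v = (12*(4 - 1*(-1)))*49 = (12*(4 + 1))*49 = (12*5)*49 = 60*49 = 2940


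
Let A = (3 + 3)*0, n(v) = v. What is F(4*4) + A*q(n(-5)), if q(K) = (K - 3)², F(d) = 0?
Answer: 0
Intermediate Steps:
q(K) = (-3 + K)²
A = 0 (A = 6*0 = 0)
F(4*4) + A*q(n(-5)) = 0 + 0*(-3 - 5)² = 0 + 0*(-8)² = 0 + 0*64 = 0 + 0 = 0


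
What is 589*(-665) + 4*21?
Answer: -391601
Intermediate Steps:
589*(-665) + 4*21 = -391685 + 84 = -391601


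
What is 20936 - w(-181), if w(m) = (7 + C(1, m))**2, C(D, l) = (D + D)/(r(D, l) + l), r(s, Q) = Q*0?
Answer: 684284071/32761 ≈ 20887.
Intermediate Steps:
r(s, Q) = 0
C(D, l) = 2*D/l (C(D, l) = (D + D)/(0 + l) = (2*D)/l = 2*D/l)
w(m) = (7 + 2/m)**2 (w(m) = (7 + 2*1/m)**2 = (7 + 2/m)**2)
20936 - w(-181) = 20936 - (2 + 7*(-181))**2/(-181)**2 = 20936 - (2 - 1267)**2/32761 = 20936 - (-1265)**2/32761 = 20936 - 1600225/32761 = 684284071/32761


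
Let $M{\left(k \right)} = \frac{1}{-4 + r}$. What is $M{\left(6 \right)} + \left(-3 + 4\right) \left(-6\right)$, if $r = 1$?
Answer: $- \frac{19}{3} \approx -6.3333$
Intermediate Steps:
$M{\left(k \right)} = - \frac{1}{3}$ ($M{\left(k \right)} = \frac{1}{-4 + 1} = \frac{1}{-3} = - \frac{1}{3}$)
$M{\left(6 \right)} + \left(-3 + 4\right) \left(-6\right) = - \frac{1}{3} + \left(-3 + 4\right) \left(-6\right) = - \frac{1}{3} + 1 \left(-6\right) = - \frac{1}{3} - 6 = - \frac{19}{3}$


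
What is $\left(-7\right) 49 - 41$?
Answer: $-384$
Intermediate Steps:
$\left(-7\right) 49 - 41 = -343 - 41 = -384$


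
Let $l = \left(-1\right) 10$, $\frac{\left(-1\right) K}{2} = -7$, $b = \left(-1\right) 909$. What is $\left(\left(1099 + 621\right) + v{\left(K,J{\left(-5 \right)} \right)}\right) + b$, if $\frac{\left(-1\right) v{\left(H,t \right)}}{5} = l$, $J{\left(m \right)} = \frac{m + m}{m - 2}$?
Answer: $861$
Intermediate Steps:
$J{\left(m \right)} = \frac{2 m}{-2 + m}$
$b = -909$
$K = 14$ ($K = \left(-2\right) \left(-7\right) = 14$)
$l = -10$
$v{\left(H,t \right)} = 50$ ($v{\left(H,t \right)} = \left(-5\right) \left(-10\right) = 50$)
$\left(\left(1099 + 621\right) + v{\left(K,J{\left(-5 \right)} \right)}\right) + b = \left(\left(1099 + 621\right) + 50\right) - 909 = \left(1720 + 50\right) - 909 = 1770 - 909 = 861$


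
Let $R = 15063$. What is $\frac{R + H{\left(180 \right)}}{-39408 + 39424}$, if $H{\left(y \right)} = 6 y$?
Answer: $\frac{16143}{16} \approx 1008.9$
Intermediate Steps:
$\frac{R + H{\left(180 \right)}}{-39408 + 39424} = \frac{15063 + 6 \cdot 180}{-39408 + 39424} = \frac{15063 + 1080}{16} = 16143 \cdot \frac{1}{16} = \frac{16143}{16}$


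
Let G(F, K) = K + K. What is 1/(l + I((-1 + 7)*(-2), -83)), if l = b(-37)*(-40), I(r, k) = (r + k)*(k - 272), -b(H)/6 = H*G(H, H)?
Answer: 1/690845 ≈ 1.4475e-6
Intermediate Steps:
G(F, K) = 2*K
b(H) = -12*H² (b(H) = -6*H*2*H = -12*H²)
I(r, k) = (-272 + k)*(k + r) (I(r, k) = (k + r)*(-272 + k) = (-272 + k)*(k + r))
l = 657120 (l = -12*(-37)²*(-40) = -12*1369*(-40) = -16428*(-40) = 657120)
1/(l + I((-1 + 7)*(-2), -83)) = 1/(657120 + ((-83)² - 272*(-83) - 272*(-1 + 7)*(-2) - 83*(-1 + 7)*(-2))) = 1/(657120 + (6889 + 22576 - 1632*(-2) - 498*(-2))) = 1/(657120 + (6889 + 22576 - 272*(-12) - 83*(-12))) = 1/(657120 + (6889 + 22576 + 3264 + 996)) = 1/(657120 + 33725) = 1/690845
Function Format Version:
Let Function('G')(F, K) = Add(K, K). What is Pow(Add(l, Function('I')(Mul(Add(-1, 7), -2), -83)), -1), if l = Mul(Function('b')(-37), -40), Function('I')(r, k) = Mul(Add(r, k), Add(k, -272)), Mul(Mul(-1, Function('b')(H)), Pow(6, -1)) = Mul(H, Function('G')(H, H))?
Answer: Rational(1, 690845) ≈ 1.4475e-6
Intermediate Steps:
Function('G')(F, K) = Mul(2, K)
Function('b')(H) = Mul(-12, Pow(H, 2)) (Function('b')(H) = Mul(-6, Mul(H, Mul(2, H))) = Mul(-6, Mul(2, Pow(H, 2))) = Mul(-12, Pow(H, 2)))
Function('I')(r, k) = Mul(Add(-272, k), Add(k, r)) (Function('I')(r, k) = Mul(Add(k, r), Add(-272, k)) = Mul(Add(-272, k), Add(k, r)))
l = 657120 (l = Mul(Mul(-12, Pow(-37, 2)), -40) = Mul(Mul(-12, 1369), -40) = Mul(-16428, -40) = 657120)
Pow(Add(l, Function('I')(Mul(Add(-1, 7), -2), -83)), -1) = Pow(Add(657120, Add(Pow(-83, 2), Mul(-272, -83), Mul(-272, Mul(Add(-1, 7), -2)), Mul(-83, Mul(Add(-1, 7), -2)))), -1) = Pow(Add(657120, Add(6889, 22576, Mul(-272, Mul(6, -2)), Mul(-83, Mul(6, -2)))), -1) = Pow(Add(657120, Add(6889, 22576, Mul(-272, -12), Mul(-83, -12))), -1) = Pow(Add(657120, Add(6889, 22576, 3264, 996)), -1) = Pow(Add(657120, 33725), -1) = Pow(690845, -1) = Rational(1, 690845)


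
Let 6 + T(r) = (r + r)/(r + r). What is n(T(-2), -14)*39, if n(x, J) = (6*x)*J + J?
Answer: 15834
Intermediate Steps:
T(r) = -5 (T(r) = -6 + (r + r)/(r + r) = -6 + (2*r)/((2*r)) = -6 + (2*r)*(1/(2*r)) = -6 + 1 = -5)
n(x, J) = J + 6*J*x (n(x, J) = 6*J*x + J = J + 6*J*x)
n(T(-2), -14)*39 = -14*(1 + 6*(-5))*39 = -14*(1 - 30)*39 = -14*(-29)*39 = 406*39 = 15834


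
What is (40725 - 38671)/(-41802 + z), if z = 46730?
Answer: 1027/2464 ≈ 0.41680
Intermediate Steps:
(40725 - 38671)/(-41802 + z) = (40725 - 38671)/(-41802 + 46730) = 2054/4928 = 2054*(1/4928) = 1027/2464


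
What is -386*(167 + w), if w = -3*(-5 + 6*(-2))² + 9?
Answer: 266726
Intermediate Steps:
w = -858 (w = -3*(-5 - 12)² + 9 = -3*(-17)² + 9 = -3*289 + 9 = -867 + 9 = -858)
-386*(167 + w) = -386*(167 - 858) = -386*(-691) = 266726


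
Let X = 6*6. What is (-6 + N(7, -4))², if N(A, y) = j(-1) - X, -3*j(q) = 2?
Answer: 16384/9 ≈ 1820.4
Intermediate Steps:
j(q) = -⅔ (j(q) = -⅓*2 = -⅔)
X = 36
N(A, y) = -110/3 (N(A, y) = -⅔ - 1*36 = -⅔ - 36 = -110/3)
(-6 + N(7, -4))² = (-6 - 110/3)² = (-128/3)² = 16384/9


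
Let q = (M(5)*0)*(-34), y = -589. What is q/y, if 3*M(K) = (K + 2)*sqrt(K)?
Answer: 0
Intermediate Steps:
M(K) = sqrt(K)*(2 + K)/3 (M(K) = ((K + 2)*sqrt(K))/3 = ((2 + K)*sqrt(K))/3 = (sqrt(K)*(2 + K))/3 = sqrt(K)*(2 + K)/3)
q = 0 (q = ((sqrt(5)*(2 + 5)/3)*0)*(-34) = (((1/3)*sqrt(5)*7)*0)*(-34) = ((7*sqrt(5)/3)*0)*(-34) = 0*(-34) = 0)
q/y = 0/(-589) = 0*(-1/589) = 0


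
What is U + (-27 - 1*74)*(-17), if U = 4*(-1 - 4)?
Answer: 1697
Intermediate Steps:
U = -20 (U = 4*(-5) = -20)
U + (-27 - 1*74)*(-17) = -20 + (-27 - 1*74)*(-17) = -20 + (-27 - 74)*(-17) = -20 - 101*(-17) = -20 + 1717 = 1697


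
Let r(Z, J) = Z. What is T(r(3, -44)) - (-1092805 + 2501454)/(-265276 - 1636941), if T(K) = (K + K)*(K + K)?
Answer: 69888461/1902217 ≈ 36.741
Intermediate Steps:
T(K) = 4*K² (T(K) = (2*K)*(2*K) = 4*K²)
T(r(3, -44)) - (-1092805 + 2501454)/(-265276 - 1636941) = 4*3² - (-1092805 + 2501454)/(-265276 - 1636941) = 4*9 - 1408649/(-1902217) = 36 - 1408649*(-1)/1902217 = 36 - 1*(-1408649/1902217) = 36 + 1408649/1902217 = 69888461/1902217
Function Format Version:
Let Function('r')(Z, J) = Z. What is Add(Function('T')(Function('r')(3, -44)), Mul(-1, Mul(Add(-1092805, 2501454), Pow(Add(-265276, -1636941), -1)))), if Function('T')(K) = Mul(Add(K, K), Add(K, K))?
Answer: Rational(69888461, 1902217) ≈ 36.741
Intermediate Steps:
Function('T')(K) = Mul(4, Pow(K, 2)) (Function('T')(K) = Mul(Mul(2, K), Mul(2, K)) = Mul(4, Pow(K, 2)))
Add(Function('T')(Function('r')(3, -44)), Mul(-1, Mul(Add(-1092805, 2501454), Pow(Add(-265276, -1636941), -1)))) = Add(Mul(4, Pow(3, 2)), Mul(-1, Mul(Add(-1092805, 2501454), Pow(Add(-265276, -1636941), -1)))) = Add(Mul(4, 9), Mul(-1, Mul(1408649, Pow(-1902217, -1)))) = Add(36, Mul(-1, Mul(1408649, Rational(-1, 1902217)))) = Add(36, Mul(-1, Rational(-1408649, 1902217))) = Add(36, Rational(1408649, 1902217)) = Rational(69888461, 1902217)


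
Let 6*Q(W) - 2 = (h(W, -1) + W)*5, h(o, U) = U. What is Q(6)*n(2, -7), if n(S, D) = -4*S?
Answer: -36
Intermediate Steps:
Q(W) = -1/2 + 5*W/6 (Q(W) = 1/3 + ((-1 + W)*5)/6 = 1/3 + (-5 + 5*W)/6 = 1/3 + (-5/6 + 5*W/6) = -1/2 + 5*W/6)
Q(6)*n(2, -7) = (-1/2 + (5/6)*6)*(-4*2) = (-1/2 + 5)*(-8) = (9/2)*(-8) = -36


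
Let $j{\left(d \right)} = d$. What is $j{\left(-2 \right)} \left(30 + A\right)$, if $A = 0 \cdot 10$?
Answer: $-60$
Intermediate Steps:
$A = 0$
$j{\left(-2 \right)} \left(30 + A\right) = - 2 \left(30 + 0\right) = \left(-2\right) 30 = -60$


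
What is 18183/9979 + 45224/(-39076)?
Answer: 64807153/97484851 ≈ 0.66479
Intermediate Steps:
18183/9979 + 45224/(-39076) = 18183*(1/9979) + 45224*(-1/39076) = 18183/9979 - 11306/9769 = 64807153/97484851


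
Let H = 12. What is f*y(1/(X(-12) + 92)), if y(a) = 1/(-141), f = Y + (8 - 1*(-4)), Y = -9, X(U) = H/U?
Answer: -1/47 ≈ -0.021277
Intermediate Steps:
X(U) = 12/U
f = 3 (f = -9 + (8 - 1*(-4)) = -9 + (8 + 4) = -9 + 12 = 3)
y(a) = -1/141
f*y(1/(X(-12) + 92)) = 3*(-1/141) = -1/47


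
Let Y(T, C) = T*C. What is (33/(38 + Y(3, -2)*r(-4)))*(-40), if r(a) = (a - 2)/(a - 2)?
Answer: -165/4 ≈ -41.250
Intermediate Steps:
r(a) = 1 (r(a) = (-2 + a)/(-2 + a) = 1)
Y(T, C) = C*T
(33/(38 + Y(3, -2)*r(-4)))*(-40) = (33/(38 - 2*3*1))*(-40) = (33/(38 - 6*1))*(-40) = (33/(38 - 6))*(-40) = (33/32)*(-40) = -165/4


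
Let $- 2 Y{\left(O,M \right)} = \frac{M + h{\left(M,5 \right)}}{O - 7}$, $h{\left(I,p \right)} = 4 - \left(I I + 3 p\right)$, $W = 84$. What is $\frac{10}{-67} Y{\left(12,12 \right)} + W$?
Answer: $\frac{5485}{67} \approx 81.866$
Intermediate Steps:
$h{\left(I,p \right)} = 4 - I^{2} - 3 p$ ($h{\left(I,p \right)} = 4 - \left(I^{2} + 3 p\right) = 4 - I^{2} - 3 p$)
$Y{\left(O,M \right)} = - \frac{-11 + M - M^{2}}{2 \left(-7 + O\right)}$ ($Y{\left(O,M \right)} = - \frac{\left(M - \left(11 + M^{2}\right)\right) \frac{1}{O - 7}}{2} = - \frac{\left(M - \left(11 + M^{2}\right)\right) \frac{1}{-7 + O}}{2} = - \frac{\left(-11 + M - M^{2}\right) \frac{1}{-7 + O}}{2} = - \frac{\frac{1}{-7 + O} \left(-11 + M - M^{2}\right)}{2} = - \frac{-11 + M - M^{2}}{2 \left(-7 + O\right)}$)
$\frac{10}{-67} Y{\left(12,12 \right)} + W = \frac{10}{-67} \frac{11 + 12^{2} - 12}{2 \left(-7 + 12\right)} + 84 = 10 \left(- \frac{1}{67}\right) \frac{11 + 144 - 12}{2 \cdot 5} + 84 = - \frac{10 \cdot \frac{1}{2} \cdot \frac{1}{5} \cdot 143}{67} + 84 = \left(- \frac{10}{67}\right) \frac{143}{10} + 84 = - \frac{143}{67} + 84 = \frac{5485}{67}$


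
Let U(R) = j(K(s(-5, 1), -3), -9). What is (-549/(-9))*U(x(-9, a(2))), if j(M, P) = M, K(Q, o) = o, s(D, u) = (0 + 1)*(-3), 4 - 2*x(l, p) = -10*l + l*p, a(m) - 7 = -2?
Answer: -183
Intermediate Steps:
a(m) = 5 (a(m) = 7 - 2 = 5)
x(l, p) = 2 + 5*l - l*p/2 (x(l, p) = 2 - (-10*l + l*p)/2 = 2 + (5*l - l*p/2) = 2 + 5*l - l*p/2)
s(D, u) = -3 (s(D, u) = 1*(-3) = -3)
U(R) = -3
(-549/(-9))*U(x(-9, a(2))) = -549/(-9)*(-3) = -549*(-⅑)*(-3) = 61*(-3) = -183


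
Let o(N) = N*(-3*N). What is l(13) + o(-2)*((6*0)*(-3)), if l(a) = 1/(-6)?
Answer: -⅙ ≈ -0.16667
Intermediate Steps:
l(a) = -⅙
o(N) = -3*N²
l(13) + o(-2)*((6*0)*(-3)) = -⅙ + (-3*(-2)²)*((6*0)*(-3)) = -⅙ + (-3*4)*(0*(-3)) = -⅙ - 12*0 = -⅙ + 0 = -⅙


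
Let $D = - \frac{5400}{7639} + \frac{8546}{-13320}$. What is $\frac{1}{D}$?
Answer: $- \frac{50875740}{68605447} \approx -0.74157$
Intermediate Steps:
$D = - \frac{68605447}{50875740}$ ($D = \left(-5400\right) \frac{1}{7639} + 8546 \left(- \frac{1}{13320}\right) = - \frac{5400}{7639} - \frac{4273}{6660} = - \frac{68605447}{50875740} \approx -1.3485$)
$\frac{1}{D} = \frac{1}{- \frac{68605447}{50875740}} = - \frac{50875740}{68605447}$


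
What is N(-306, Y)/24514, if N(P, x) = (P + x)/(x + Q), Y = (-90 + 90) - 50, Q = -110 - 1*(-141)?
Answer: 178/232883 ≈ 0.00076433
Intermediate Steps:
Q = 31 (Q = -110 + 141 = 31)
Y = -50 (Y = 0 - 50 = -50)
N(P, x) = (P + x)/(31 + x) (N(P, x) = (P + x)/(x + 31) = (P + x)/(31 + x))
N(-306, Y)/24514 = ((-306 - 50)/(31 - 50))/24514 = (-356/(-19))*(1/24514) = -1/19*(-356)*(1/24514) = (356/19)*(1/24514) = 178/232883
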